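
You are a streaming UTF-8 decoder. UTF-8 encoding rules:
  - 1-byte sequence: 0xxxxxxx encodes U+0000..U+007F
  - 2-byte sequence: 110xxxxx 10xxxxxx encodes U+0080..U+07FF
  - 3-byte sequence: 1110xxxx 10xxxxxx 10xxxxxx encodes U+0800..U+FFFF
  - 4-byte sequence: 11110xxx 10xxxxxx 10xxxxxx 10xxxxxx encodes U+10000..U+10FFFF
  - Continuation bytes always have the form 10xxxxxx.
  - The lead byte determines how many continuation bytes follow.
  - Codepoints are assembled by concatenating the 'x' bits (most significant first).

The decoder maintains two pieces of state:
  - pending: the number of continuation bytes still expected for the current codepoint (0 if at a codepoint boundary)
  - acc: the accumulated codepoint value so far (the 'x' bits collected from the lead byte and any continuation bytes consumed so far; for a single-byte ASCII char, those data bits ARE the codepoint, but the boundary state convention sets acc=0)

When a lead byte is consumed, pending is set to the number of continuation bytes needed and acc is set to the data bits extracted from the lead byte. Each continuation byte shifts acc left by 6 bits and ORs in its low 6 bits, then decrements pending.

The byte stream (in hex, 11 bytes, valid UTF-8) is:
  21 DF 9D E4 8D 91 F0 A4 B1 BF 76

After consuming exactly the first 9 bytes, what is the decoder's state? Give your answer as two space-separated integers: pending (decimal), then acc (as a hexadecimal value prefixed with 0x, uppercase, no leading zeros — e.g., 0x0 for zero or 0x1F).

Answer: 1 0x931

Derivation:
Byte[0]=21: 1-byte. pending=0, acc=0x0
Byte[1]=DF: 2-byte lead. pending=1, acc=0x1F
Byte[2]=9D: continuation. acc=(acc<<6)|0x1D=0x7DD, pending=0
Byte[3]=E4: 3-byte lead. pending=2, acc=0x4
Byte[4]=8D: continuation. acc=(acc<<6)|0x0D=0x10D, pending=1
Byte[5]=91: continuation. acc=(acc<<6)|0x11=0x4351, pending=0
Byte[6]=F0: 4-byte lead. pending=3, acc=0x0
Byte[7]=A4: continuation. acc=(acc<<6)|0x24=0x24, pending=2
Byte[8]=B1: continuation. acc=(acc<<6)|0x31=0x931, pending=1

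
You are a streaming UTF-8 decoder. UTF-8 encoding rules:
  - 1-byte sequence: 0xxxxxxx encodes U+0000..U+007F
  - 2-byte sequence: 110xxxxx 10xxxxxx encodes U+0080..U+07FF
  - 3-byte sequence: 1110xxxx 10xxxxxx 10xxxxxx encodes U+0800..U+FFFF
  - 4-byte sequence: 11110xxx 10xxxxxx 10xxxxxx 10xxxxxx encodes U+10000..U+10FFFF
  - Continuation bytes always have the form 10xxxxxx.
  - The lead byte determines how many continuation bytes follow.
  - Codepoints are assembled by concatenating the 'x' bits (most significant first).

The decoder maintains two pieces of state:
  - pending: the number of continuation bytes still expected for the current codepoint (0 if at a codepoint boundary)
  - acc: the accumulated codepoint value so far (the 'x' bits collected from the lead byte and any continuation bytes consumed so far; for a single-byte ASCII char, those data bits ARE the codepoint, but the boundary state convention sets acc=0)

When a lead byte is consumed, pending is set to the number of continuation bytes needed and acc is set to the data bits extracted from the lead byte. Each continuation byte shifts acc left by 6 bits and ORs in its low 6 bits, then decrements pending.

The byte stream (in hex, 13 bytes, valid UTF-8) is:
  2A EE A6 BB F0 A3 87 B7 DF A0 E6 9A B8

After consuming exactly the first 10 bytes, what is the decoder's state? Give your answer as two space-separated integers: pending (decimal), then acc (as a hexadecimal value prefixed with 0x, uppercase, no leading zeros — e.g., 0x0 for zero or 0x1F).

Byte[0]=2A: 1-byte. pending=0, acc=0x0
Byte[1]=EE: 3-byte lead. pending=2, acc=0xE
Byte[2]=A6: continuation. acc=(acc<<6)|0x26=0x3A6, pending=1
Byte[3]=BB: continuation. acc=(acc<<6)|0x3B=0xE9BB, pending=0
Byte[4]=F0: 4-byte lead. pending=3, acc=0x0
Byte[5]=A3: continuation. acc=(acc<<6)|0x23=0x23, pending=2
Byte[6]=87: continuation. acc=(acc<<6)|0x07=0x8C7, pending=1
Byte[7]=B7: continuation. acc=(acc<<6)|0x37=0x231F7, pending=0
Byte[8]=DF: 2-byte lead. pending=1, acc=0x1F
Byte[9]=A0: continuation. acc=(acc<<6)|0x20=0x7E0, pending=0

Answer: 0 0x7E0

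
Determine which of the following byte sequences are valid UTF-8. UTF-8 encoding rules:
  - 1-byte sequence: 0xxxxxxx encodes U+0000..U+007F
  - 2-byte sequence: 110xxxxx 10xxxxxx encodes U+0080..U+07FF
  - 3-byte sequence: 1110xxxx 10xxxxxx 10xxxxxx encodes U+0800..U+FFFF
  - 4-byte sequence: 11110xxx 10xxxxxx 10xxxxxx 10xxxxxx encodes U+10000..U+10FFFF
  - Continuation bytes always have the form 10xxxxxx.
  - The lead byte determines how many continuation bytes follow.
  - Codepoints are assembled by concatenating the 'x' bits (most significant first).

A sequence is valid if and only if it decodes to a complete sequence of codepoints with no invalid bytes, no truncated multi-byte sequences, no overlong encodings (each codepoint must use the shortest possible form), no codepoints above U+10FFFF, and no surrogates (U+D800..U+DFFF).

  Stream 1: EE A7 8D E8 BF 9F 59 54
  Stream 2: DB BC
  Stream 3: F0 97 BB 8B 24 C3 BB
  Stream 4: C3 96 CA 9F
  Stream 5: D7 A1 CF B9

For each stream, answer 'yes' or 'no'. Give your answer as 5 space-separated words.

Stream 1: decodes cleanly. VALID
Stream 2: decodes cleanly. VALID
Stream 3: decodes cleanly. VALID
Stream 4: decodes cleanly. VALID
Stream 5: decodes cleanly. VALID

Answer: yes yes yes yes yes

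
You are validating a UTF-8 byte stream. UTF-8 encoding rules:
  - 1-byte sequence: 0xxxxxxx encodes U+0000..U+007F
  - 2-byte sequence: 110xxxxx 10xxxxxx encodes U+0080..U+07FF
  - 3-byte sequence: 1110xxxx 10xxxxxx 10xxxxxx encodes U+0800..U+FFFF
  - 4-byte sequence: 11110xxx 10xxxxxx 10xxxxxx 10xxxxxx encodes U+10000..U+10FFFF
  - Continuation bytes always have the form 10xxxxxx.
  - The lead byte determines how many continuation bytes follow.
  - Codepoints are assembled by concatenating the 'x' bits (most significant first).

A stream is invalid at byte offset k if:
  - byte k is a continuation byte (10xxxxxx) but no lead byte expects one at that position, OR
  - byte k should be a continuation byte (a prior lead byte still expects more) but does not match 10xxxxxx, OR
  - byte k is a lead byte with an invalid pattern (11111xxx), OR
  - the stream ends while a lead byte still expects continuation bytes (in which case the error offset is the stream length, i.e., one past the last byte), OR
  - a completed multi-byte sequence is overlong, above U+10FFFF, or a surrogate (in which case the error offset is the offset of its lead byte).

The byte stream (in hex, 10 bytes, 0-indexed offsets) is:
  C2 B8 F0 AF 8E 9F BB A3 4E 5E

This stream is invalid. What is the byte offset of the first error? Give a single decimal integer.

Answer: 6

Derivation:
Byte[0]=C2: 2-byte lead, need 1 cont bytes. acc=0x2
Byte[1]=B8: continuation. acc=(acc<<6)|0x38=0xB8
Completed: cp=U+00B8 (starts at byte 0)
Byte[2]=F0: 4-byte lead, need 3 cont bytes. acc=0x0
Byte[3]=AF: continuation. acc=(acc<<6)|0x2F=0x2F
Byte[4]=8E: continuation. acc=(acc<<6)|0x0E=0xBCE
Byte[5]=9F: continuation. acc=(acc<<6)|0x1F=0x2F39F
Completed: cp=U+2F39F (starts at byte 2)
Byte[6]=BB: INVALID lead byte (not 0xxx/110x/1110/11110)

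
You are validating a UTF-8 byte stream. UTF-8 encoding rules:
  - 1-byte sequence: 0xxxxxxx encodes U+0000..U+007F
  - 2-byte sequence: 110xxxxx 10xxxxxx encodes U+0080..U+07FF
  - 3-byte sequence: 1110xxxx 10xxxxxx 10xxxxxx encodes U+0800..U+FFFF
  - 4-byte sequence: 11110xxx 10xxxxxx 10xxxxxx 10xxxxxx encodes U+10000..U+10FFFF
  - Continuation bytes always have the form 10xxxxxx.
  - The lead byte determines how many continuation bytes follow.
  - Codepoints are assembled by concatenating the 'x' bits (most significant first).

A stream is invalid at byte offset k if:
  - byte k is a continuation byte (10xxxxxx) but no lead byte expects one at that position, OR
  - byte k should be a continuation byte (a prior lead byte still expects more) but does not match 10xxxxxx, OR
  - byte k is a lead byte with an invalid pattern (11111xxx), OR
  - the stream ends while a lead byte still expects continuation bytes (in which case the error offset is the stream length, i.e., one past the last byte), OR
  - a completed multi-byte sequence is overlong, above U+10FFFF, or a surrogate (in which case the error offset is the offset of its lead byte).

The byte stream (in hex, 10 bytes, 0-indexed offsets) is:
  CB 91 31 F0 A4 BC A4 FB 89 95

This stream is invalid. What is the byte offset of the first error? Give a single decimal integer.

Answer: 7

Derivation:
Byte[0]=CB: 2-byte lead, need 1 cont bytes. acc=0xB
Byte[1]=91: continuation. acc=(acc<<6)|0x11=0x2D1
Completed: cp=U+02D1 (starts at byte 0)
Byte[2]=31: 1-byte ASCII. cp=U+0031
Byte[3]=F0: 4-byte lead, need 3 cont bytes. acc=0x0
Byte[4]=A4: continuation. acc=(acc<<6)|0x24=0x24
Byte[5]=BC: continuation. acc=(acc<<6)|0x3C=0x93C
Byte[6]=A4: continuation. acc=(acc<<6)|0x24=0x24F24
Completed: cp=U+24F24 (starts at byte 3)
Byte[7]=FB: INVALID lead byte (not 0xxx/110x/1110/11110)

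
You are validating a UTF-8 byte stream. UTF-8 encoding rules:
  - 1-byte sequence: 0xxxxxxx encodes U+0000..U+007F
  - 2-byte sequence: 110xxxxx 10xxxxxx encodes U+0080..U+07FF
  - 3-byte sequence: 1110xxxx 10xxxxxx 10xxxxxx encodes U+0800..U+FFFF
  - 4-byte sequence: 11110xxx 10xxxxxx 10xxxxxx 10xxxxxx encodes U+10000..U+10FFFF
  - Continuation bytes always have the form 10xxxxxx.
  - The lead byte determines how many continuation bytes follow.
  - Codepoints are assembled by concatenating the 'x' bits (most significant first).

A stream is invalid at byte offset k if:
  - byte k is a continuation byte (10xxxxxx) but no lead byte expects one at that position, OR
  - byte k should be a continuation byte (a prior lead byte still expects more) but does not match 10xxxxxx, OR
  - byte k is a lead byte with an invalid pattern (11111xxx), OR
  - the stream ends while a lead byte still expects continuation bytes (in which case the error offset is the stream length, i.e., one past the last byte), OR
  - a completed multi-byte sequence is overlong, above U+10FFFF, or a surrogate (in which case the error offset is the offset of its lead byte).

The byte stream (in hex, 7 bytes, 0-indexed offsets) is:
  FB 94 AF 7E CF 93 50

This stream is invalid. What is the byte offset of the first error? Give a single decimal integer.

Byte[0]=FB: INVALID lead byte (not 0xxx/110x/1110/11110)

Answer: 0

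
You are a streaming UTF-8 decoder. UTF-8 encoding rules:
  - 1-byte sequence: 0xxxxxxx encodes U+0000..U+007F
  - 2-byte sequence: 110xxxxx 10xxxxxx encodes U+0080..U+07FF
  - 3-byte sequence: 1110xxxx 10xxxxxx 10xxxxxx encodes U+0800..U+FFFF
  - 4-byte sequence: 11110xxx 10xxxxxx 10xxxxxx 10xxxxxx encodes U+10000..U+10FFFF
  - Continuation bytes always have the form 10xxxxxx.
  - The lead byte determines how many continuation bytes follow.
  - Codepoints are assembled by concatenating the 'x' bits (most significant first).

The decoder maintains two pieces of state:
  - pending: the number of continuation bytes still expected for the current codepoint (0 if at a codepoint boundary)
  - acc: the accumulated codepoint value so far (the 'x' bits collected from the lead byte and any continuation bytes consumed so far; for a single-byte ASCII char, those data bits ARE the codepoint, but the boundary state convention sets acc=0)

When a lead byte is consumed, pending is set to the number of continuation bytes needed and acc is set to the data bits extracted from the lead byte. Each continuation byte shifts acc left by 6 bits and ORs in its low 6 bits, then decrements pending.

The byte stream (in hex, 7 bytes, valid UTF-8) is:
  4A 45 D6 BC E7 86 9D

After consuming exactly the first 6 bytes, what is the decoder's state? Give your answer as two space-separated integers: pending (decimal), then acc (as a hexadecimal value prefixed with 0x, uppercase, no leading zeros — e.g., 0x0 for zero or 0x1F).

Byte[0]=4A: 1-byte. pending=0, acc=0x0
Byte[1]=45: 1-byte. pending=0, acc=0x0
Byte[2]=D6: 2-byte lead. pending=1, acc=0x16
Byte[3]=BC: continuation. acc=(acc<<6)|0x3C=0x5BC, pending=0
Byte[4]=E7: 3-byte lead. pending=2, acc=0x7
Byte[5]=86: continuation. acc=(acc<<6)|0x06=0x1C6, pending=1

Answer: 1 0x1C6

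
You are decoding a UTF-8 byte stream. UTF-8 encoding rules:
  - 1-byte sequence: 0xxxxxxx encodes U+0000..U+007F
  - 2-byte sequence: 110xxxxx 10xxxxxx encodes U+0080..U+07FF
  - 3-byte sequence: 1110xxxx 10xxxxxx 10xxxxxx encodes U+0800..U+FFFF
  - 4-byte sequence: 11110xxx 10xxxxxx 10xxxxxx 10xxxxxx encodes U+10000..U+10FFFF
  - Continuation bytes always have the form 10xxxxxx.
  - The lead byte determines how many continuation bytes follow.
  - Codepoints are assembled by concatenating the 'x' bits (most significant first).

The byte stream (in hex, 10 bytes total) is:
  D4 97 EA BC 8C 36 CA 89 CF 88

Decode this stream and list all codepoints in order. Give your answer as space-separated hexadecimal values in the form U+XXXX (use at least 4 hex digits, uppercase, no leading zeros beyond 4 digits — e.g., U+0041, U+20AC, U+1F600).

Answer: U+0517 U+AF0C U+0036 U+0289 U+03C8

Derivation:
Byte[0]=D4: 2-byte lead, need 1 cont bytes. acc=0x14
Byte[1]=97: continuation. acc=(acc<<6)|0x17=0x517
Completed: cp=U+0517 (starts at byte 0)
Byte[2]=EA: 3-byte lead, need 2 cont bytes. acc=0xA
Byte[3]=BC: continuation. acc=(acc<<6)|0x3C=0x2BC
Byte[4]=8C: continuation. acc=(acc<<6)|0x0C=0xAF0C
Completed: cp=U+AF0C (starts at byte 2)
Byte[5]=36: 1-byte ASCII. cp=U+0036
Byte[6]=CA: 2-byte lead, need 1 cont bytes. acc=0xA
Byte[7]=89: continuation. acc=(acc<<6)|0x09=0x289
Completed: cp=U+0289 (starts at byte 6)
Byte[8]=CF: 2-byte lead, need 1 cont bytes. acc=0xF
Byte[9]=88: continuation. acc=(acc<<6)|0x08=0x3C8
Completed: cp=U+03C8 (starts at byte 8)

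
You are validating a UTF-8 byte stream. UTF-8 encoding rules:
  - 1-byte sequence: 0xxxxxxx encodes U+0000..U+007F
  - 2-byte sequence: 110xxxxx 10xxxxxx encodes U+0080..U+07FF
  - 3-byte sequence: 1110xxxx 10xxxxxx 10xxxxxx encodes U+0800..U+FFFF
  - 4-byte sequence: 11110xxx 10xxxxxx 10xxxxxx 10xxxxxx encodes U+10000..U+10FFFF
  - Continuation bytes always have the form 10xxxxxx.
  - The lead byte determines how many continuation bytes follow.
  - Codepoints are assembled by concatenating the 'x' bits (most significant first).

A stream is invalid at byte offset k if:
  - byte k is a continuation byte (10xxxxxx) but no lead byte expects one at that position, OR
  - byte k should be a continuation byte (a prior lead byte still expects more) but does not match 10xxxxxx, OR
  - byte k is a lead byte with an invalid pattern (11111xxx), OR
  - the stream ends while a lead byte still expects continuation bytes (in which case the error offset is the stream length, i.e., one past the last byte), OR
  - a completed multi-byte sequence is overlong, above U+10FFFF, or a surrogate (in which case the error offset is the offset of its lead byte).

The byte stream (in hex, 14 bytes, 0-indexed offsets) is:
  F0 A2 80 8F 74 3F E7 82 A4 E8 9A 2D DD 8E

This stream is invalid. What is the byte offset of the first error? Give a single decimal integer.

Answer: 11

Derivation:
Byte[0]=F0: 4-byte lead, need 3 cont bytes. acc=0x0
Byte[1]=A2: continuation. acc=(acc<<6)|0x22=0x22
Byte[2]=80: continuation. acc=(acc<<6)|0x00=0x880
Byte[3]=8F: continuation. acc=(acc<<6)|0x0F=0x2200F
Completed: cp=U+2200F (starts at byte 0)
Byte[4]=74: 1-byte ASCII. cp=U+0074
Byte[5]=3F: 1-byte ASCII. cp=U+003F
Byte[6]=E7: 3-byte lead, need 2 cont bytes. acc=0x7
Byte[7]=82: continuation. acc=(acc<<6)|0x02=0x1C2
Byte[8]=A4: continuation. acc=(acc<<6)|0x24=0x70A4
Completed: cp=U+70A4 (starts at byte 6)
Byte[9]=E8: 3-byte lead, need 2 cont bytes. acc=0x8
Byte[10]=9A: continuation. acc=(acc<<6)|0x1A=0x21A
Byte[11]=2D: expected 10xxxxxx continuation. INVALID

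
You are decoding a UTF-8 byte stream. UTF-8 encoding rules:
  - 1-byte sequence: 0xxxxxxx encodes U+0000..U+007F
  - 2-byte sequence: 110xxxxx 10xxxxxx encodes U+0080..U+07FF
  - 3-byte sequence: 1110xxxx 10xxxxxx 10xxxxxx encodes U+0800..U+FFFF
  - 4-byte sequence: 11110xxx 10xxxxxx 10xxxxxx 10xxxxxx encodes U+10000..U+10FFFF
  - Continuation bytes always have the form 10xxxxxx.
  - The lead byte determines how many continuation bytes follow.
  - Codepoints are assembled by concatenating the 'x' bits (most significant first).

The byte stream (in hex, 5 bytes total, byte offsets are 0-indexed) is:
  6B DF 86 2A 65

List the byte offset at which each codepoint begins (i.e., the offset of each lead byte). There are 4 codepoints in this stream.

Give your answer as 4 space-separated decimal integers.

Answer: 0 1 3 4

Derivation:
Byte[0]=6B: 1-byte ASCII. cp=U+006B
Byte[1]=DF: 2-byte lead, need 1 cont bytes. acc=0x1F
Byte[2]=86: continuation. acc=(acc<<6)|0x06=0x7C6
Completed: cp=U+07C6 (starts at byte 1)
Byte[3]=2A: 1-byte ASCII. cp=U+002A
Byte[4]=65: 1-byte ASCII. cp=U+0065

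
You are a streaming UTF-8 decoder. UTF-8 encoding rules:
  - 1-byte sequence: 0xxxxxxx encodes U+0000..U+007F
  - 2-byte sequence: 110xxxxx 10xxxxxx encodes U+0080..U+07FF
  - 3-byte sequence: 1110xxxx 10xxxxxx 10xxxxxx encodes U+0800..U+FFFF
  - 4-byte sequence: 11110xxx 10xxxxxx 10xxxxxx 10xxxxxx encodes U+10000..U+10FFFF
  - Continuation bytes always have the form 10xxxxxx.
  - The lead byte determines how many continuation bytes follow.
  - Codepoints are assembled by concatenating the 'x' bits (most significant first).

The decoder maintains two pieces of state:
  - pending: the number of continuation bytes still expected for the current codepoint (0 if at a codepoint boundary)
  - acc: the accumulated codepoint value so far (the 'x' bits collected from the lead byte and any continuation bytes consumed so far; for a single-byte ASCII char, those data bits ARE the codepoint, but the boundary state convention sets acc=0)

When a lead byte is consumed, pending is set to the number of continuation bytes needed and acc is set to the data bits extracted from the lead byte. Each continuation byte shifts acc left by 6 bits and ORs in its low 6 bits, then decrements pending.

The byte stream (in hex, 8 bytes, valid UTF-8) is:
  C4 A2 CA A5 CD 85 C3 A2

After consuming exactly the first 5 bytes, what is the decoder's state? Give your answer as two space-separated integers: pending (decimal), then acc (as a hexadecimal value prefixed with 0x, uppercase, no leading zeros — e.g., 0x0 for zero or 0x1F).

Answer: 1 0xD

Derivation:
Byte[0]=C4: 2-byte lead. pending=1, acc=0x4
Byte[1]=A2: continuation. acc=(acc<<6)|0x22=0x122, pending=0
Byte[2]=CA: 2-byte lead. pending=1, acc=0xA
Byte[3]=A5: continuation. acc=(acc<<6)|0x25=0x2A5, pending=0
Byte[4]=CD: 2-byte lead. pending=1, acc=0xD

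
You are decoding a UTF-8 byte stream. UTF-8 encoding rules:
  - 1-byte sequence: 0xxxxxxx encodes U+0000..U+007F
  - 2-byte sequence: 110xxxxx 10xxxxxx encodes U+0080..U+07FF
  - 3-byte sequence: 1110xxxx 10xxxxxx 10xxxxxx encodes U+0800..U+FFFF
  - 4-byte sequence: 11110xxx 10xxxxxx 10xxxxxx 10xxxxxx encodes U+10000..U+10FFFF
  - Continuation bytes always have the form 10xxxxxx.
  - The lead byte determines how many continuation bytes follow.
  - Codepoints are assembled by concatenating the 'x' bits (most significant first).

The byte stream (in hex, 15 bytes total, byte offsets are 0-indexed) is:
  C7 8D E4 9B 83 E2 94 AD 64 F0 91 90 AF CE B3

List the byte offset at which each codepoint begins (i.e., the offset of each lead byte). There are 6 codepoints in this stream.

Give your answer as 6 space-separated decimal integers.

Byte[0]=C7: 2-byte lead, need 1 cont bytes. acc=0x7
Byte[1]=8D: continuation. acc=(acc<<6)|0x0D=0x1CD
Completed: cp=U+01CD (starts at byte 0)
Byte[2]=E4: 3-byte lead, need 2 cont bytes. acc=0x4
Byte[3]=9B: continuation. acc=(acc<<6)|0x1B=0x11B
Byte[4]=83: continuation. acc=(acc<<6)|0x03=0x46C3
Completed: cp=U+46C3 (starts at byte 2)
Byte[5]=E2: 3-byte lead, need 2 cont bytes. acc=0x2
Byte[6]=94: continuation. acc=(acc<<6)|0x14=0x94
Byte[7]=AD: continuation. acc=(acc<<6)|0x2D=0x252D
Completed: cp=U+252D (starts at byte 5)
Byte[8]=64: 1-byte ASCII. cp=U+0064
Byte[9]=F0: 4-byte lead, need 3 cont bytes. acc=0x0
Byte[10]=91: continuation. acc=(acc<<6)|0x11=0x11
Byte[11]=90: continuation. acc=(acc<<6)|0x10=0x450
Byte[12]=AF: continuation. acc=(acc<<6)|0x2F=0x1142F
Completed: cp=U+1142F (starts at byte 9)
Byte[13]=CE: 2-byte lead, need 1 cont bytes. acc=0xE
Byte[14]=B3: continuation. acc=(acc<<6)|0x33=0x3B3
Completed: cp=U+03B3 (starts at byte 13)

Answer: 0 2 5 8 9 13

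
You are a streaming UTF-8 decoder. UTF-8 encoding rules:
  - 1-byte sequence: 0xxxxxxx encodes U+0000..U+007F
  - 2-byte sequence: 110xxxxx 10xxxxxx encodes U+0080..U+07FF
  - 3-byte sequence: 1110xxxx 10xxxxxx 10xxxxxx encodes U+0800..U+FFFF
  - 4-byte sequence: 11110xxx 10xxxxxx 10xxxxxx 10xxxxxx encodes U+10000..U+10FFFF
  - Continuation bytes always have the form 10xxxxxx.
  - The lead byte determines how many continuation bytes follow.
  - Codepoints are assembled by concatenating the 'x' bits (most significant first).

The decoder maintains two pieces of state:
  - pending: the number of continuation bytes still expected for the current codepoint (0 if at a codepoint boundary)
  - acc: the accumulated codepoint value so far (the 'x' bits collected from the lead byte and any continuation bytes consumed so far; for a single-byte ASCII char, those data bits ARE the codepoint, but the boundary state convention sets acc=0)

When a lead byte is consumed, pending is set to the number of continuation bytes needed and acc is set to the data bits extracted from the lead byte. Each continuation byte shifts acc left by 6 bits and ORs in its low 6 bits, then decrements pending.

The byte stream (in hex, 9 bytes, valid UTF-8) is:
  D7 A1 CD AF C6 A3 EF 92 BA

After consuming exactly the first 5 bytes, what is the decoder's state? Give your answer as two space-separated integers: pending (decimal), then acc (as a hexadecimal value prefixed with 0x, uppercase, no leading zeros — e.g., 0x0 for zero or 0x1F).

Answer: 1 0x6

Derivation:
Byte[0]=D7: 2-byte lead. pending=1, acc=0x17
Byte[1]=A1: continuation. acc=(acc<<6)|0x21=0x5E1, pending=0
Byte[2]=CD: 2-byte lead. pending=1, acc=0xD
Byte[3]=AF: continuation. acc=(acc<<6)|0x2F=0x36F, pending=0
Byte[4]=C6: 2-byte lead. pending=1, acc=0x6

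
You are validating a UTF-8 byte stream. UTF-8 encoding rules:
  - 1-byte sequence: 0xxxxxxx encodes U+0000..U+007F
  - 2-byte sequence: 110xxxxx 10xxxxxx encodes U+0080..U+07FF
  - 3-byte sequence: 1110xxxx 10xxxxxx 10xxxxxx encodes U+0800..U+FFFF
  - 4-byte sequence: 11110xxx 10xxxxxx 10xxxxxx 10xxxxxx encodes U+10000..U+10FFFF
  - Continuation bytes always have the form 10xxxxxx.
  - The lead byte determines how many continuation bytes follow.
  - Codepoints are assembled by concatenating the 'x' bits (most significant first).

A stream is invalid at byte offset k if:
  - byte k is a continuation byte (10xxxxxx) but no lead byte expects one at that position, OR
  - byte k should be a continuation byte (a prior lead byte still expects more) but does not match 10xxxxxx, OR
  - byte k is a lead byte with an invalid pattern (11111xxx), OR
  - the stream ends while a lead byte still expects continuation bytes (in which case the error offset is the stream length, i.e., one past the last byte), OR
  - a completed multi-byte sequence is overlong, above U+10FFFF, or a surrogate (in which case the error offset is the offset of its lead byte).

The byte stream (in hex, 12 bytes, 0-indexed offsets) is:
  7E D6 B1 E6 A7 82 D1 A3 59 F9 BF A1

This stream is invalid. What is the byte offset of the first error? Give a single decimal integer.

Byte[0]=7E: 1-byte ASCII. cp=U+007E
Byte[1]=D6: 2-byte lead, need 1 cont bytes. acc=0x16
Byte[2]=B1: continuation. acc=(acc<<6)|0x31=0x5B1
Completed: cp=U+05B1 (starts at byte 1)
Byte[3]=E6: 3-byte lead, need 2 cont bytes. acc=0x6
Byte[4]=A7: continuation. acc=(acc<<6)|0x27=0x1A7
Byte[5]=82: continuation. acc=(acc<<6)|0x02=0x69C2
Completed: cp=U+69C2 (starts at byte 3)
Byte[6]=D1: 2-byte lead, need 1 cont bytes. acc=0x11
Byte[7]=A3: continuation. acc=(acc<<6)|0x23=0x463
Completed: cp=U+0463 (starts at byte 6)
Byte[8]=59: 1-byte ASCII. cp=U+0059
Byte[9]=F9: INVALID lead byte (not 0xxx/110x/1110/11110)

Answer: 9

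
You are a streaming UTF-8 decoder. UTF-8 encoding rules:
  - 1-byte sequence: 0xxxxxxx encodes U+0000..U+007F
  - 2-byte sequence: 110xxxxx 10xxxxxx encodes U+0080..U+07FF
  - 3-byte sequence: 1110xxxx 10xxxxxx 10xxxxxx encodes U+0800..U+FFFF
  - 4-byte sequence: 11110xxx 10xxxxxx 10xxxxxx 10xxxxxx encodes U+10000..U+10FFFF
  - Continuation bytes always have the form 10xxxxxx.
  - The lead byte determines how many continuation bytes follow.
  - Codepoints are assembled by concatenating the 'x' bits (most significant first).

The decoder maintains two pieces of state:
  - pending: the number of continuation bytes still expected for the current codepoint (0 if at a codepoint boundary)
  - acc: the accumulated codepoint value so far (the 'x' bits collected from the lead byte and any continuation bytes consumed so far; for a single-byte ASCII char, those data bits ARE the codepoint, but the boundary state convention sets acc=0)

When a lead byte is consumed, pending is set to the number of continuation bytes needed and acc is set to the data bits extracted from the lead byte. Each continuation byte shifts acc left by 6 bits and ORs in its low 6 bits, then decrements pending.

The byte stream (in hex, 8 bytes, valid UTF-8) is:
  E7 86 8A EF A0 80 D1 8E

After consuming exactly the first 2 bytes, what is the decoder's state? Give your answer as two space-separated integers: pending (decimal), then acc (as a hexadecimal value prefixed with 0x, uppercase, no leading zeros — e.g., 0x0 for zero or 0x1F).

Byte[0]=E7: 3-byte lead. pending=2, acc=0x7
Byte[1]=86: continuation. acc=(acc<<6)|0x06=0x1C6, pending=1

Answer: 1 0x1C6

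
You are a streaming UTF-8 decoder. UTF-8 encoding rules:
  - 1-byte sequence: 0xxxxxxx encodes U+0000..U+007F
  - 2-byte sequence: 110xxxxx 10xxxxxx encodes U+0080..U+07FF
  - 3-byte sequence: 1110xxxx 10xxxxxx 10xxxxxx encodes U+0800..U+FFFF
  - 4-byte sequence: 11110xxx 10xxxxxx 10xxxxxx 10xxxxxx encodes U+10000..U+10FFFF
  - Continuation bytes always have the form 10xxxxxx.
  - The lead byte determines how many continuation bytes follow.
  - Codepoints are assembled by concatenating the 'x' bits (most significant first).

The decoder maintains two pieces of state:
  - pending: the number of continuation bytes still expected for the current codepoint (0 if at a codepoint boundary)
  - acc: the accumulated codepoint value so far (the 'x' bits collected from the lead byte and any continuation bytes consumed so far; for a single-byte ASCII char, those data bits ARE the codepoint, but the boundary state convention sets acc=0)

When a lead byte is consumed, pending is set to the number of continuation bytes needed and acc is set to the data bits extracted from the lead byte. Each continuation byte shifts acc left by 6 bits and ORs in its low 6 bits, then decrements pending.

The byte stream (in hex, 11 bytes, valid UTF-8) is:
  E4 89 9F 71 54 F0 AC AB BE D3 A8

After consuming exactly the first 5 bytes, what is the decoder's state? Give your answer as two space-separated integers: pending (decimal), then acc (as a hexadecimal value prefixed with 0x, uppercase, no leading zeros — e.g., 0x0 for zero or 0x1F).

Answer: 0 0x0

Derivation:
Byte[0]=E4: 3-byte lead. pending=2, acc=0x4
Byte[1]=89: continuation. acc=(acc<<6)|0x09=0x109, pending=1
Byte[2]=9F: continuation. acc=(acc<<6)|0x1F=0x425F, pending=0
Byte[3]=71: 1-byte. pending=0, acc=0x0
Byte[4]=54: 1-byte. pending=0, acc=0x0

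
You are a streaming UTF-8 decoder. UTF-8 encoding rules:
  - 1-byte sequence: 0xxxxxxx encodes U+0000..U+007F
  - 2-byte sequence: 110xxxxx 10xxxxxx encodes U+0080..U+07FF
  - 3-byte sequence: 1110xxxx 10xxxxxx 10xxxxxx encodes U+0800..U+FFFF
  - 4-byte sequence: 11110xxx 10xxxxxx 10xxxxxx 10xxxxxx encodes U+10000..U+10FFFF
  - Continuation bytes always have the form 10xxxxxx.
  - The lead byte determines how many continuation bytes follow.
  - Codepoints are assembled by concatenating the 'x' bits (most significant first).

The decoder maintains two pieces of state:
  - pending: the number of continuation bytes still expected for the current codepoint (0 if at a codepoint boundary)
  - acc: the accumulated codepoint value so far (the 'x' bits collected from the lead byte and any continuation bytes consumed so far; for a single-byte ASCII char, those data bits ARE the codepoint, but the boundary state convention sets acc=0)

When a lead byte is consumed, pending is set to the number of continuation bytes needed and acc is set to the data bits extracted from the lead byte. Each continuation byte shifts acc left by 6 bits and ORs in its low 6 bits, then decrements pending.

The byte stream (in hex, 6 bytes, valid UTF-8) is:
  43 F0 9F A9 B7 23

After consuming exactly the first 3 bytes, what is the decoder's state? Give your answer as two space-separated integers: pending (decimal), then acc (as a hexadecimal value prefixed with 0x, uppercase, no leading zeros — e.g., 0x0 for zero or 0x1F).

Answer: 2 0x1F

Derivation:
Byte[0]=43: 1-byte. pending=0, acc=0x0
Byte[1]=F0: 4-byte lead. pending=3, acc=0x0
Byte[2]=9F: continuation. acc=(acc<<6)|0x1F=0x1F, pending=2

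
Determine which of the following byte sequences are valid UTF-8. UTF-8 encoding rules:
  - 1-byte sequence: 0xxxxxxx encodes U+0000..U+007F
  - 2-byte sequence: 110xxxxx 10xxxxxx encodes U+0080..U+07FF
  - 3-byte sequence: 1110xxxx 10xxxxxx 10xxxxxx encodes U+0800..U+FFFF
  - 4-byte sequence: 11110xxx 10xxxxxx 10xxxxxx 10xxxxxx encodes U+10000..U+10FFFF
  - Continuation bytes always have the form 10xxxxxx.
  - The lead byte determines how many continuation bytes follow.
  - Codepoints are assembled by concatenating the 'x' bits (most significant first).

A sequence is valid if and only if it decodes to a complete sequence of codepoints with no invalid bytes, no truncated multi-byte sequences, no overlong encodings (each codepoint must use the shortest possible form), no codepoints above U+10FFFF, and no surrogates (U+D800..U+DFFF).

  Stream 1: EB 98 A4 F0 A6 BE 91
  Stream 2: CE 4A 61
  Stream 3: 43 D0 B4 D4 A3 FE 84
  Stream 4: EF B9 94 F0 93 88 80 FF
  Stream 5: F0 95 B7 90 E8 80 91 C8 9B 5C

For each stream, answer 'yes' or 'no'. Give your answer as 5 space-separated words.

Stream 1: decodes cleanly. VALID
Stream 2: error at byte offset 1. INVALID
Stream 3: error at byte offset 5. INVALID
Stream 4: error at byte offset 7. INVALID
Stream 5: decodes cleanly. VALID

Answer: yes no no no yes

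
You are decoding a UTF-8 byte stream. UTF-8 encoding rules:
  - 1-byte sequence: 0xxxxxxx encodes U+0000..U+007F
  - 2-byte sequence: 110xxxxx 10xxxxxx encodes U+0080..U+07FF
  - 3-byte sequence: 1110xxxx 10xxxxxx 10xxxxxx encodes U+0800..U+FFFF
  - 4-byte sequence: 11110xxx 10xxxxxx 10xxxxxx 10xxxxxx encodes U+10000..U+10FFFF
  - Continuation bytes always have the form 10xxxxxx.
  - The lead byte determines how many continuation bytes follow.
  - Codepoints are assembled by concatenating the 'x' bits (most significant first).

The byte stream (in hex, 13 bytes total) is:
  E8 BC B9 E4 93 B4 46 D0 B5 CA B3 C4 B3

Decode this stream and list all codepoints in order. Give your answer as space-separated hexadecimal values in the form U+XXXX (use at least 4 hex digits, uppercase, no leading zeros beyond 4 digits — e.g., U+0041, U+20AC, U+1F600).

Byte[0]=E8: 3-byte lead, need 2 cont bytes. acc=0x8
Byte[1]=BC: continuation. acc=(acc<<6)|0x3C=0x23C
Byte[2]=B9: continuation. acc=(acc<<6)|0x39=0x8F39
Completed: cp=U+8F39 (starts at byte 0)
Byte[3]=E4: 3-byte lead, need 2 cont bytes. acc=0x4
Byte[4]=93: continuation. acc=(acc<<6)|0x13=0x113
Byte[5]=B4: continuation. acc=(acc<<6)|0x34=0x44F4
Completed: cp=U+44F4 (starts at byte 3)
Byte[6]=46: 1-byte ASCII. cp=U+0046
Byte[7]=D0: 2-byte lead, need 1 cont bytes. acc=0x10
Byte[8]=B5: continuation. acc=(acc<<6)|0x35=0x435
Completed: cp=U+0435 (starts at byte 7)
Byte[9]=CA: 2-byte lead, need 1 cont bytes. acc=0xA
Byte[10]=B3: continuation. acc=(acc<<6)|0x33=0x2B3
Completed: cp=U+02B3 (starts at byte 9)
Byte[11]=C4: 2-byte lead, need 1 cont bytes. acc=0x4
Byte[12]=B3: continuation. acc=(acc<<6)|0x33=0x133
Completed: cp=U+0133 (starts at byte 11)

Answer: U+8F39 U+44F4 U+0046 U+0435 U+02B3 U+0133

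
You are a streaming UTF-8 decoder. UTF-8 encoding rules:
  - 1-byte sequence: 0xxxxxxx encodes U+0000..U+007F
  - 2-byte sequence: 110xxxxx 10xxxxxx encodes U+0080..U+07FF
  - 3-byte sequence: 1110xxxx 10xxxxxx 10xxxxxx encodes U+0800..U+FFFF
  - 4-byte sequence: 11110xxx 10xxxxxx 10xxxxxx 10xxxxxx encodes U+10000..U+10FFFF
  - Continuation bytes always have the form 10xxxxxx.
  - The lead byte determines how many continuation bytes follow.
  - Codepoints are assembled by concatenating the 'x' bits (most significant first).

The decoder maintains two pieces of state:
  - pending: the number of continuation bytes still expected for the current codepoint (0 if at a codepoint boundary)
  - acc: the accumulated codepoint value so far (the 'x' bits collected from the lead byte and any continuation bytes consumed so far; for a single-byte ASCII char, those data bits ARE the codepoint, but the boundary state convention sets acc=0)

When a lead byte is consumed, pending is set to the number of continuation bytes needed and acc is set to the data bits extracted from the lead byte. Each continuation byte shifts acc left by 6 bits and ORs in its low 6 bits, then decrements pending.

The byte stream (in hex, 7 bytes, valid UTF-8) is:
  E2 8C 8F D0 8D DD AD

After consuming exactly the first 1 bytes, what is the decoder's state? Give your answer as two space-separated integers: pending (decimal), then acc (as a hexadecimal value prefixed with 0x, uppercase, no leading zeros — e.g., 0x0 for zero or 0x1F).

Answer: 2 0x2

Derivation:
Byte[0]=E2: 3-byte lead. pending=2, acc=0x2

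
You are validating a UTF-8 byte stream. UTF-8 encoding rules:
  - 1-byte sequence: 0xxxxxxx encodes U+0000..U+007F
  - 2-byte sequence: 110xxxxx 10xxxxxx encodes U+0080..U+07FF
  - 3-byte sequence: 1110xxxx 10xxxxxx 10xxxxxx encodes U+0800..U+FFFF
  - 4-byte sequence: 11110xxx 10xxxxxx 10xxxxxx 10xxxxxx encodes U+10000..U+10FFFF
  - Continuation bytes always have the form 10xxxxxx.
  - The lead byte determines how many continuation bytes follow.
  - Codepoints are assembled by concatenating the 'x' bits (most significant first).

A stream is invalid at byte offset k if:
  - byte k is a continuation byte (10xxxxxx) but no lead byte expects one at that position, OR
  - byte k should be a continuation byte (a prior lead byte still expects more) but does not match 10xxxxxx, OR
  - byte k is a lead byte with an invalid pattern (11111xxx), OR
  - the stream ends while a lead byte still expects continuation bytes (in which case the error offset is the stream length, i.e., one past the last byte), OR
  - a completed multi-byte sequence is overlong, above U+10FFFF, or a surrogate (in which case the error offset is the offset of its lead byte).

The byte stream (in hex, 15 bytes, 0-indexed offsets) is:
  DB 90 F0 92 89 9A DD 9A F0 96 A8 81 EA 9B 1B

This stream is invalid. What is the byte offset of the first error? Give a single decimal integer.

Answer: 14

Derivation:
Byte[0]=DB: 2-byte lead, need 1 cont bytes. acc=0x1B
Byte[1]=90: continuation. acc=(acc<<6)|0x10=0x6D0
Completed: cp=U+06D0 (starts at byte 0)
Byte[2]=F0: 4-byte lead, need 3 cont bytes. acc=0x0
Byte[3]=92: continuation. acc=(acc<<6)|0x12=0x12
Byte[4]=89: continuation. acc=(acc<<6)|0x09=0x489
Byte[5]=9A: continuation. acc=(acc<<6)|0x1A=0x1225A
Completed: cp=U+1225A (starts at byte 2)
Byte[6]=DD: 2-byte lead, need 1 cont bytes. acc=0x1D
Byte[7]=9A: continuation. acc=(acc<<6)|0x1A=0x75A
Completed: cp=U+075A (starts at byte 6)
Byte[8]=F0: 4-byte lead, need 3 cont bytes. acc=0x0
Byte[9]=96: continuation. acc=(acc<<6)|0x16=0x16
Byte[10]=A8: continuation. acc=(acc<<6)|0x28=0x5A8
Byte[11]=81: continuation. acc=(acc<<6)|0x01=0x16A01
Completed: cp=U+16A01 (starts at byte 8)
Byte[12]=EA: 3-byte lead, need 2 cont bytes. acc=0xA
Byte[13]=9B: continuation. acc=(acc<<6)|0x1B=0x29B
Byte[14]=1B: expected 10xxxxxx continuation. INVALID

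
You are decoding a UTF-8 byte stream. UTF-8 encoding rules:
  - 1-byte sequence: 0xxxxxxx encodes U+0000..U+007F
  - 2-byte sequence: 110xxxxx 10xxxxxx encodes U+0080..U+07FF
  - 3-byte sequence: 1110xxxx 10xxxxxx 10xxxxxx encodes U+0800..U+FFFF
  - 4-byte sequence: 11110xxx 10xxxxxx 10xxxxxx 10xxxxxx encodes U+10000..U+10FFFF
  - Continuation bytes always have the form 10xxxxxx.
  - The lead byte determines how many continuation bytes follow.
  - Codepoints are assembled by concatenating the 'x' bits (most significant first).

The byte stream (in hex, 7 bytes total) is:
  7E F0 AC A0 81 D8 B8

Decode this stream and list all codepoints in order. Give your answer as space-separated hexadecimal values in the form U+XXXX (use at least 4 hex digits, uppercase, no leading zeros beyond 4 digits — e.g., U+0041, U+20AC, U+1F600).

Answer: U+007E U+2C801 U+0638

Derivation:
Byte[0]=7E: 1-byte ASCII. cp=U+007E
Byte[1]=F0: 4-byte lead, need 3 cont bytes. acc=0x0
Byte[2]=AC: continuation. acc=(acc<<6)|0x2C=0x2C
Byte[3]=A0: continuation. acc=(acc<<6)|0x20=0xB20
Byte[4]=81: continuation. acc=(acc<<6)|0x01=0x2C801
Completed: cp=U+2C801 (starts at byte 1)
Byte[5]=D8: 2-byte lead, need 1 cont bytes. acc=0x18
Byte[6]=B8: continuation. acc=(acc<<6)|0x38=0x638
Completed: cp=U+0638 (starts at byte 5)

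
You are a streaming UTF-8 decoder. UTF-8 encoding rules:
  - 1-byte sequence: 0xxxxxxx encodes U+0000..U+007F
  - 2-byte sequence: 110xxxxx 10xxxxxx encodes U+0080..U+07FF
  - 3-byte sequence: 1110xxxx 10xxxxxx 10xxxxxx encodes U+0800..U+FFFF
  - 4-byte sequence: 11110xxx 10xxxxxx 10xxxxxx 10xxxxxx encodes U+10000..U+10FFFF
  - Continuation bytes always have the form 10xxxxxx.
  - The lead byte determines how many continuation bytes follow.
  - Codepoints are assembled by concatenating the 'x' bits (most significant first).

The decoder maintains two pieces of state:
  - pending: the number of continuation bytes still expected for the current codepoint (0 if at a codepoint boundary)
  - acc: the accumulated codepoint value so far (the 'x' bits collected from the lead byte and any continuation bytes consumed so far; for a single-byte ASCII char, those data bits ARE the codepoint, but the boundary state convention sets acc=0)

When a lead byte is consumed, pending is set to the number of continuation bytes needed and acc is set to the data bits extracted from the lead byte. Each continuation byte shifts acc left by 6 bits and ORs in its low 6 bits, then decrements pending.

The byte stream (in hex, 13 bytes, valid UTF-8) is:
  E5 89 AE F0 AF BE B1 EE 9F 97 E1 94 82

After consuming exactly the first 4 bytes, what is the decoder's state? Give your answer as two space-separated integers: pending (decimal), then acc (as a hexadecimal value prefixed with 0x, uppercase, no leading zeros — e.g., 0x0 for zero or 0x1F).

Answer: 3 0x0

Derivation:
Byte[0]=E5: 3-byte lead. pending=2, acc=0x5
Byte[1]=89: continuation. acc=(acc<<6)|0x09=0x149, pending=1
Byte[2]=AE: continuation. acc=(acc<<6)|0x2E=0x526E, pending=0
Byte[3]=F0: 4-byte lead. pending=3, acc=0x0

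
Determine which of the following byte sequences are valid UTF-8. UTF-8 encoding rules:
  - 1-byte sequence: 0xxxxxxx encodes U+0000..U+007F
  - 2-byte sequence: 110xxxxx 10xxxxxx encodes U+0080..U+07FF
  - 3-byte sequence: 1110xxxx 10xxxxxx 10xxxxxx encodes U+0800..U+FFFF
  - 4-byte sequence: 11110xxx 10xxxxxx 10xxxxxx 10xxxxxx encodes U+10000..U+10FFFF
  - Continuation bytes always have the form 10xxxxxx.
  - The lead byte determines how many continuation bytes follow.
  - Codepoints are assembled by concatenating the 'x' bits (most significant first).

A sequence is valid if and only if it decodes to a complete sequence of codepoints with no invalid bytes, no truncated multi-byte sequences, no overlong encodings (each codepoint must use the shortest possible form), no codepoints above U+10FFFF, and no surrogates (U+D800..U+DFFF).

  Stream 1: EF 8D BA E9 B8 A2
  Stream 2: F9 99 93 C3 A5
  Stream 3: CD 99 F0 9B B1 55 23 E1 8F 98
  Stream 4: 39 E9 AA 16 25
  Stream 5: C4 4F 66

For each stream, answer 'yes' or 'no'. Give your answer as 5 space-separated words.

Stream 1: decodes cleanly. VALID
Stream 2: error at byte offset 0. INVALID
Stream 3: error at byte offset 5. INVALID
Stream 4: error at byte offset 3. INVALID
Stream 5: error at byte offset 1. INVALID

Answer: yes no no no no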